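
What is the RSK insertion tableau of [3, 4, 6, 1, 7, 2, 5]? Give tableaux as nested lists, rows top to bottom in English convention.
Insert 3: appended to row 1. P = [[3]].
Insert 4: appended to row 1. P = [[3, 4]].
Insert 6: appended to row 1. P = [[3, 4, 6]].
Insert 1: 1 bumps 3 from row 1; 3 starts row 2. P = [[1, 4, 6], [3]].
Insert 7: appended to row 1. P = [[1, 4, 6, 7], [3]].
Insert 2: 2 bumps 4 from row 1; 4 appends to row 2. P = [[1, 2, 6, 7], [3, 4]].
Insert 5: 5 bumps 6 from row 1; 6 appends to row 2. P = [[1, 2, 5, 7], [3, 4, 6]].

So P = [[1, 2, 5, 7], [3, 4, 6]].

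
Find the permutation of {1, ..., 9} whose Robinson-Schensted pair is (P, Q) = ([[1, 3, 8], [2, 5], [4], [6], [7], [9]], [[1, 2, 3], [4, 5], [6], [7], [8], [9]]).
Reverse the RSK construction: for i from n down to 1, find the cell of Q containing i, remove the entry at that cell from P, and reverse-bump it up through P; the value ejected from row 1 is w(i).

Step i=9: Q has 9 at row 6, column 1; remove 9 from row 6 of P and reverse-bump: 9 enters row 5 and ejects 7; 7 enters row 4 and ejects 6; 6 enters row 3 and ejects 4; 4 enters row 2 and ejects 2; 2 enters row 1 and ejects 1. So w(9) = 1. P is now [[2, 3, 8], [4, 5], [6], [7], [9]].
Step i=8: Q has 8 at row 5, column 1; remove 9 from row 5 of P and reverse-bump: 9 enters row 4 and ejects 7; 7 enters row 3 and ejects 6; 6 enters row 2 and ejects 5; 5 enters row 1 and ejects 3. So w(8) = 3. P is now [[2, 5, 8], [4, 6], [7], [9]].
Step i=7: Q has 7 at row 4, column 1; remove 9 from row 4 of P and reverse-bump: 9 enters row 3 and ejects 7; 7 enters row 2 and ejects 6; 6 enters row 1 and ejects 5. So w(7) = 5. P is now [[2, 6, 8], [4, 7], [9]].
Step i=6: Q has 6 at row 3, column 1; remove 9 from row 3 of P and reverse-bump: 9 enters row 2 and ejects 7; 7 enters row 1 and ejects 6. So w(6) = 6. P is now [[2, 7, 8], [4, 9]].
Step i=5: Q has 5 at row 2, column 2; remove 9 from row 2 of P and reverse-bump: 9 enters row 1 and ejects 8. So w(5) = 8. P is now [[2, 7, 9], [4]].
Step i=4: Q has 4 at row 2, column 1; remove 4 from row 2 of P and reverse-bump: 4 enters row 1 and ejects 2. So w(4) = 2. P is now [[4, 7, 9]].
Step i=3: Q has 3 at row 1, column 3; remove that cell from P, ejecting 9. So w(3) = 9. P is now [[4, 7]].
Step i=2: Q has 2 at row 1, column 2; remove that cell from P, ejecting 7. So w(2) = 7. P is now [[4]].
Step i=1: Q has 1 at row 1, column 1; remove that cell from P, ejecting 4. So w(1) = 4. P is now [].

So w = 4 7 9 2 8 6 5 3 1.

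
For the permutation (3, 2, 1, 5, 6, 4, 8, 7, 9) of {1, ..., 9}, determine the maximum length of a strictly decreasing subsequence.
3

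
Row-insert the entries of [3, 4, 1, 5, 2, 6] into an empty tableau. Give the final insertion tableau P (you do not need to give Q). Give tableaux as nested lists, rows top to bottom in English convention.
P = [[1, 2, 5, 6], [3, 4]]

Insert 3: appended to row 1. P = [[3]].
Insert 4: appended to row 1. P = [[3, 4]].
Insert 1: 1 bumps 3 from row 1; 3 starts row 2. P = [[1, 4], [3]].
Insert 5: appended to row 1. P = [[1, 4, 5], [3]].
Insert 2: 2 bumps 4 from row 1; 4 appends to row 2. P = [[1, 2, 5], [3, 4]].
Insert 6: appended to row 1. P = [[1, 2, 5, 6], [3, 4]].

So P = [[1, 2, 5, 6], [3, 4]].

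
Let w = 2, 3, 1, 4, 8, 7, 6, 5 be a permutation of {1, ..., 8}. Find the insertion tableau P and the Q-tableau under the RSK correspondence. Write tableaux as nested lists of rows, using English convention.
Insert each entry of the permutation into P by Schensted row insertion, recording in Q the position of each new cell.

Insert 2: appended to row 1. P = [[2]], Q = [[1]].
Insert 3: appended to row 1. P = [[2, 3]], Q = [[1, 2]].
Insert 1: 1 bumps 2 from row 1; 2 starts row 2. P = [[1, 3], [2]], Q = [[1, 2], [3]].
Insert 4: appended to row 1. P = [[1, 3, 4], [2]], Q = [[1, 2, 4], [3]].
Insert 8: appended to row 1. P = [[1, 3, 4, 8], [2]], Q = [[1, 2, 4, 5], [3]].
Insert 7: 7 bumps 8 from row 1; 8 appends to row 2. P = [[1, 3, 4, 7], [2, 8]], Q = [[1, 2, 4, 5], [3, 6]].
Insert 6: 6 bumps 7 from row 1; 7 bumps 8 from row 2; 8 starts row 3. P = [[1, 3, 4, 6], [2, 7], [8]], Q = [[1, 2, 4, 5], [3, 6], [7]].
Insert 5: 5 bumps 6 from row 1; 6 bumps 7 from row 2; 7 bumps 8 from row 3; 8 starts row 4. P = [[1, 3, 4, 5], [2, 6], [7], [8]], Q = [[1, 2, 4, 5], [3, 6], [7], [8]].

So P = [[1, 3, 4, 5], [2, 6], [7], [8]], Q = [[1, 2, 4, 5], [3, 6], [7], [8]].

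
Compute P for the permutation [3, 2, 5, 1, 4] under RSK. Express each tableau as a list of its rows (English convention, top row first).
P = [[1, 4], [2, 5], [3]]

Insert 3: appended to row 1. P = [[3]].
Insert 2: 2 bumps 3 from row 1; 3 starts row 2. P = [[2], [3]].
Insert 5: appended to row 1. P = [[2, 5], [3]].
Insert 1: 1 bumps 2 from row 1; 2 bumps 3 from row 2; 3 starts row 3. P = [[1, 5], [2], [3]].
Insert 4: 4 bumps 5 from row 1; 5 appends to row 2. P = [[1, 4], [2, 5], [3]].

So P = [[1, 4], [2, 5], [3]].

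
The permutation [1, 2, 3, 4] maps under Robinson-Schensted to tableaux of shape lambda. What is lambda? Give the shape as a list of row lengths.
[4]

Row-insert each entry into an empty tableau.

After inserting 1: P = [[1]].
After inserting 2: P = [[1, 2]].
After inserting 3: P = [[1, 2, 3]].
After inserting 4: P = [[1, 2, 3, 4]].

The final insertion tableau P = [[1, 2, 3, 4]] has shape [4].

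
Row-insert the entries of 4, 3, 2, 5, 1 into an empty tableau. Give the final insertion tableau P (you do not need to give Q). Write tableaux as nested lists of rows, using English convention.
P = [[1, 5], [2], [3], [4]]

After inserting 4: P = [[4]].
After inserting 3: P = [[3], [4]].
After inserting 2: P = [[2], [3], [4]].
After inserting 5: P = [[2, 5], [3], [4]].
After inserting 1: P = [[1, 5], [2], [3], [4]].

So P = [[1, 5], [2], [3], [4]].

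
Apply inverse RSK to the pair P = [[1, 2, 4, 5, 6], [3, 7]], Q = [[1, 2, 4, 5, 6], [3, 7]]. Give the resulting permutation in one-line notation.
1 3 2 4 5 7 6

Reverse the RSK construction: for i from n down to 1, find the cell of Q containing i, remove the entry at that cell from P, and reverse-bump it up through P; the value ejected from row 1 is w(i).

Step i=7: Q has 7 at row 2, column 2; remove 7 from row 2 of P and reverse-bump: 7 enters row 1 and ejects 6. So w(7) = 6. P is now [[1, 2, 4, 5, 7], [3]].
Step i=6: Q has 6 at row 1, column 5; remove that cell from P, ejecting 7. So w(6) = 7. P is now [[1, 2, 4, 5], [3]].
Step i=5: Q has 5 at row 1, column 4; remove that cell from P, ejecting 5. So w(5) = 5. P is now [[1, 2, 4], [3]].
Step i=4: Q has 4 at row 1, column 3; remove that cell from P, ejecting 4. So w(4) = 4. P is now [[1, 2], [3]].
Step i=3: Q has 3 at row 2, column 1; remove 3 from row 2 of P and reverse-bump: 3 enters row 1 and ejects 2. So w(3) = 2. P is now [[1, 3]].
Step i=2: Q has 2 at row 1, column 2; remove that cell from P, ejecting 3. So w(2) = 3. P is now [[1]].
Step i=1: Q has 1 at row 1, column 1; remove that cell from P, ejecting 1. So w(1) = 1. P is now [].

So w = 1 3 2 4 5 7 6.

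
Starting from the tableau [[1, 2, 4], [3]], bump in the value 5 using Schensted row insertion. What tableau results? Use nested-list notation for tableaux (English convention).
5 is larger than every entry of row 1, so it is appended to row 1. The new tableau is [[1, 2, 4, 5], [3]].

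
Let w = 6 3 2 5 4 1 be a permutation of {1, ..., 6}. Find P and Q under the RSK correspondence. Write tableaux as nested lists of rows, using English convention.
P = [[1, 4], [2, 5], [3], [6]], Q = [[1, 4], [2, 5], [3], [6]]

Insert each entry of the permutation into P by Schensted row insertion, recording in Q the position of each new cell.

After inserting 6: P = [[6]].
After inserting 3: P = [[3], [6]].
After inserting 2: P = [[2], [3], [6]].
After inserting 5: P = [[2, 5], [3], [6]].
After inserting 4: P = [[2, 4], [3, 5], [6]].
After inserting 1: P = [[1, 4], [2, 5], [3], [6]].

So P = [[1, 4], [2, 5], [3], [6]], Q = [[1, 4], [2, 5], [3], [6]].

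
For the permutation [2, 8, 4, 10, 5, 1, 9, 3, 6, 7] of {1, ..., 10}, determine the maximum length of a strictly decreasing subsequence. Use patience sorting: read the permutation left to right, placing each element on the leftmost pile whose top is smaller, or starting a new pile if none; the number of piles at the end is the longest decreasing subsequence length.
2: new pile. tops = [2]
8: onto pile 1 (replacing 2). tops = [8]
4: new pile. tops = [8, 4]
10: onto pile 1 (replacing 8). tops = [10, 4]
5: onto pile 2 (replacing 4). tops = [10, 5]
1: new pile. tops = [10, 5, 1]
9: onto pile 2 (replacing 5). tops = [10, 9, 1]
3: onto pile 3 (replacing 1). tops = [10, 9, 3]
6: onto pile 3 (replacing 3). tops = [10, 9, 6]
7: onto pile 3 (replacing 6). tops = [10, 9, 7]

3 piles, so the longest decreasing subsequence has length 3.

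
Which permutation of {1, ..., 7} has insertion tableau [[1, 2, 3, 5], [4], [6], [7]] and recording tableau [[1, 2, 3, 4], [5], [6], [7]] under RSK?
Reverse the RSK construction: for i from n down to 1, find the cell of Q containing i, remove the entry at that cell from P, and reverse-bump it up through P; the value ejected from row 1 is w(i).

Step i=7: Q has 7 at row 4, column 1; remove 7 from row 4 of P and reverse-bump: 7 enters row 3 and ejects 6; 6 enters row 2 and ejects 4; 4 enters row 1 and ejects 3. So w(7) = 3. P is now [[1, 2, 4, 5], [6], [7]].
Step i=6: Q has 6 at row 3, column 1; remove 7 from row 3 of P and reverse-bump: 7 enters row 2 and ejects 6; 6 enters row 1 and ejects 5. So w(6) = 5. P is now [[1, 2, 4, 6], [7]].
Step i=5: Q has 5 at row 2, column 1; remove 7 from row 2 of P and reverse-bump: 7 enters row 1 and ejects 6. So w(5) = 6. P is now [[1, 2, 4, 7]].
Step i=4: Q has 4 at row 1, column 4; remove that cell from P, ejecting 7. So w(4) = 7. P is now [[1, 2, 4]].
Step i=3: Q has 3 at row 1, column 3; remove that cell from P, ejecting 4. So w(3) = 4. P is now [[1, 2]].
Step i=2: Q has 2 at row 1, column 2; remove that cell from P, ejecting 2. So w(2) = 2. P is now [[1]].
Step i=1: Q has 1 at row 1, column 1; remove that cell from P, ejecting 1. So w(1) = 1. P is now [].

So w = 1 2 4 7 6 5 3.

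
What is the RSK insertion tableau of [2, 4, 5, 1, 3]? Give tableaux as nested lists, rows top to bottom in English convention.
P = [[1, 3, 5], [2, 4]]

Insert 2: appended to row 1. P = [[2]].
Insert 4: appended to row 1. P = [[2, 4]].
Insert 5: appended to row 1. P = [[2, 4, 5]].
Insert 1: 1 bumps 2 from row 1; 2 starts row 2. P = [[1, 4, 5], [2]].
Insert 3: 3 bumps 4 from row 1; 4 appends to row 2. P = [[1, 3, 5], [2, 4]].

So P = [[1, 3, 5], [2, 4]].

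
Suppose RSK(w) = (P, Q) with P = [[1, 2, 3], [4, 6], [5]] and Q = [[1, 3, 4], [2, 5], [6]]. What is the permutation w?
Reverse RSK: for i = n, n-1, ..., 1, locate i in Q, remove the corresponding corner cell from P, and reverse-bump its entry up through P; the value ejected from row 1 is w(i).

So w = 5 1 2 6 4 3.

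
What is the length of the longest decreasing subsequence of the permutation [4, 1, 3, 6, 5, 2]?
3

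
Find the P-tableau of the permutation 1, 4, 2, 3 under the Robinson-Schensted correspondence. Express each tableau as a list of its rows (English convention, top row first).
After inserting 1: P = [[1]].
After inserting 4: P = [[1, 4]].
After inserting 2: P = [[1, 2], [4]].
After inserting 3: P = [[1, 2, 3], [4]].

So P = [[1, 2, 3], [4]].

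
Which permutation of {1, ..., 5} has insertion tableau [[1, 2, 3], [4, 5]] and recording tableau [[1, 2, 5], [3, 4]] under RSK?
4 5 1 2 3

Reverse the RSK construction: for i from n down to 1, find the cell of Q containing i, remove the entry at that cell from P, and reverse-bump it up through P; the value ejected from row 1 is w(i).

Step i=5: Q has 5 at row 1, column 3; remove that cell from P, ejecting 3. So w(5) = 3. P is now [[1, 2], [4, 5]].
Step i=4: Q has 4 at row 2, column 2; remove 5 from row 2 of P and reverse-bump: 5 enters row 1 and ejects 2. So w(4) = 2. P is now [[1, 5], [4]].
Step i=3: Q has 3 at row 2, column 1; remove 4 from row 2 of P and reverse-bump: 4 enters row 1 and ejects 1. So w(3) = 1. P is now [[4, 5]].
Step i=2: Q has 2 at row 1, column 2; remove that cell from P, ejecting 5. So w(2) = 5. P is now [[4]].
Step i=1: Q has 1 at row 1, column 1; remove that cell from P, ejecting 4. So w(1) = 4. P is now [].

So w = 4 5 1 2 3.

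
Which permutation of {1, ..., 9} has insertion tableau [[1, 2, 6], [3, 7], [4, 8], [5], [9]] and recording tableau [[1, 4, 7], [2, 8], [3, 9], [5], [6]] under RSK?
Reverse the RSK construction: for i from n down to 1, find the cell of Q containing i, remove the entry at that cell from P, and reverse-bump it up through P; the value ejected from row 1 is w(i).

Step i=9: Q has 9 at row 3, column 2; remove 8 from row 3 of P and reverse-bump: 8 enters row 2 and ejects 7; 7 enters row 1 and ejects 6. So w(9) = 6. P is now [[1, 2, 7], [3, 8], [4], [5], [9]].
Step i=8: Q has 8 at row 2, column 2; remove 8 from row 2 of P and reverse-bump: 8 enters row 1 and ejects 7. So w(8) = 7. P is now [[1, 2, 8], [3], [4], [5], [9]].
Step i=7: Q has 7 at row 1, column 3; remove that cell from P, ejecting 8. So w(7) = 8. P is now [[1, 2], [3], [4], [5], [9]].
Step i=6: Q has 6 at row 5, column 1; remove 9 from row 5 of P and reverse-bump: 9 enters row 4 and ejects 5; 5 enters row 3 and ejects 4; 4 enters row 2 and ejects 3; 3 enters row 1 and ejects 2. So w(6) = 2. P is now [[1, 3], [4], [5], [9]].
Step i=5: Q has 5 at row 4, column 1; remove 9 from row 4 of P and reverse-bump: 9 enters row 3 and ejects 5; 5 enters row 2 and ejects 4; 4 enters row 1 and ejects 3. So w(5) = 3. P is now [[1, 4], [5], [9]].
Step i=4: Q has 4 at row 1, column 2; remove that cell from P, ejecting 4. So w(4) = 4. P is now [[1], [5], [9]].
Step i=3: Q has 3 at row 3, column 1; remove 9 from row 3 of P and reverse-bump: 9 enters row 2 and ejects 5; 5 enters row 1 and ejects 1. So w(3) = 1. P is now [[5], [9]].
Step i=2: Q has 2 at row 2, column 1; remove 9 from row 2 of P and reverse-bump: 9 enters row 1 and ejects 5. So w(2) = 5. P is now [[9]].
Step i=1: Q has 1 at row 1, column 1; remove that cell from P, ejecting 9. So w(1) = 9. P is now [].

So w = 9 5 1 4 3 2 8 7 6.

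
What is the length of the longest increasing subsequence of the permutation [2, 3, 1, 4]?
3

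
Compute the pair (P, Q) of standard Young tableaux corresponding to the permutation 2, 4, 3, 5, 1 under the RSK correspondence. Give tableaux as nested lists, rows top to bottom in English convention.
P = [[1, 3, 5], [2], [4]], Q = [[1, 2, 4], [3], [5]]

Insert each entry of the permutation into P by Schensted row insertion, recording in Q the position of each new cell.

Insert 2: appended to row 1. P = [[2]].
Insert 4: appended to row 1. P = [[2, 4]].
Insert 3: 3 bumps 4 from row 1; 4 starts row 2. P = [[2, 3], [4]].
Insert 5: appended to row 1. P = [[2, 3, 5], [4]].
Insert 1: 1 bumps 2 from row 1; 2 bumps 4 from row 2; 4 starts row 3. P = [[1, 3, 5], [2], [4]].

So P = [[1, 3, 5], [2], [4]], Q = [[1, 2, 4], [3], [5]].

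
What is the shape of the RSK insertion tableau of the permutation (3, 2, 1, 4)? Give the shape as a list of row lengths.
Row-insert each entry into an empty tableau.

After inserting 3: P = [[3]].
After inserting 2: P = [[2], [3]].
After inserting 1: P = [[1], [2], [3]].
After inserting 4: P = [[1, 4], [2], [3]].

The final insertion tableau P = [[1, 4], [2], [3]] has shape [2, 1, 1].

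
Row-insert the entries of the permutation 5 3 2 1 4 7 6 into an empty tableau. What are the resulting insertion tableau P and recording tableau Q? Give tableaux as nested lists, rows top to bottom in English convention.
P = [[1, 4, 6], [2, 7], [3], [5]], Q = [[1, 5, 6], [2, 7], [3], [4]]

Insert each entry of the permutation into P by Schensted row insertion, recording in Q the position of each new cell.

After inserting 5: P = [[5]].
After inserting 3: P = [[3], [5]].
After inserting 2: P = [[2], [3], [5]].
After inserting 1: P = [[1], [2], [3], [5]].
After inserting 4: P = [[1, 4], [2], [3], [5]].
After inserting 7: P = [[1, 4, 7], [2], [3], [5]].
After inserting 6: P = [[1, 4, 6], [2, 7], [3], [5]].

So P = [[1, 4, 6], [2, 7], [3], [5]], Q = [[1, 5, 6], [2, 7], [3], [4]].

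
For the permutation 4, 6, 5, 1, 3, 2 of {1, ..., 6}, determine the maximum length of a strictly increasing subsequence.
2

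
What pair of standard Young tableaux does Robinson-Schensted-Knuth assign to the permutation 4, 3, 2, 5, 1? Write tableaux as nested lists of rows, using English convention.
P = [[1, 5], [2], [3], [4]], Q = [[1, 4], [2], [3], [5]]

Insert each entry of the permutation into P by Schensted row insertion, recording in Q the position of each new cell.

Insert 4: appended to row 1. P = [[4]].
Insert 3: 3 bumps 4 from row 1; 4 starts row 2. P = [[3], [4]].
Insert 2: 2 bumps 3 from row 1; 3 bumps 4 from row 2; 4 starts row 3. P = [[2], [3], [4]].
Insert 5: appended to row 1. P = [[2, 5], [3], [4]].
Insert 1: 1 bumps 2 from row 1; 2 bumps 3 from row 2; 3 bumps 4 from row 3; 4 starts row 4. P = [[1, 5], [2], [3], [4]].

So P = [[1, 5], [2], [3], [4]], Q = [[1, 4], [2], [3], [5]].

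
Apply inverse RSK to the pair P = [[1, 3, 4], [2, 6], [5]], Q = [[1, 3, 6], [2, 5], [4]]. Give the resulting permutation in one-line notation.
5 2 6 1 3 4

Reverse RSK: for i = n, n-1, ..., 1, locate i in Q, remove the corresponding corner cell from P, and reverse-bump its entry up through P; the value ejected from row 1 is w(i).

So w = 5 2 6 1 3 4.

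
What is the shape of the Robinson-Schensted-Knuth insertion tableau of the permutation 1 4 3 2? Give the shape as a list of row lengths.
Row-insert each entry into an empty tableau.

After inserting 1: P = [[1]].
After inserting 4: P = [[1, 4]].
After inserting 3: P = [[1, 3], [4]].
After inserting 2: P = [[1, 2], [3], [4]].

The final insertion tableau P = [[1, 2], [3], [4]] has shape [2, 1, 1].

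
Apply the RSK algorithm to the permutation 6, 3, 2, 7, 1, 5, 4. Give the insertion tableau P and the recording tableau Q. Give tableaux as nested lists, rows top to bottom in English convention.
P = [[1, 4], [2, 5], [3, 7], [6]], Q = [[1, 4], [2, 6], [3, 7], [5]]

Insert each entry of the permutation into P by Schensted row insertion, recording in Q the position of each new cell.

Insert 6: appended to row 1. P = [[6]].
Insert 3: 3 bumps 6 from row 1; 6 starts row 2. P = [[3], [6]].
Insert 2: 2 bumps 3 from row 1; 3 bumps 6 from row 2; 6 starts row 3. P = [[2], [3], [6]].
Insert 7: appended to row 1. P = [[2, 7], [3], [6]].
Insert 1: 1 bumps 2 from row 1; 2 bumps 3 from row 2; 3 bumps 6 from row 3; 6 starts row 4. P = [[1, 7], [2], [3], [6]].
Insert 5: 5 bumps 7 from row 1; 7 appends to row 2. P = [[1, 5], [2, 7], [3], [6]].
Insert 4: 4 bumps 5 from row 1; 5 bumps 7 from row 2; 7 appends to row 3. P = [[1, 4], [2, 5], [3, 7], [6]].

So P = [[1, 4], [2, 5], [3, 7], [6]], Q = [[1, 4], [2, 6], [3, 7], [5]].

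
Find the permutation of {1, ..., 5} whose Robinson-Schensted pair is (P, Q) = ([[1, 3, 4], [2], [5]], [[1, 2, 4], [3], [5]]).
2 5 3 4 1

Reverse the RSK construction: for i from n down to 1, find the cell of Q containing i, remove the entry at that cell from P, and reverse-bump it up through P; the value ejected from row 1 is w(i).

Step i=5: Q has 5 at row 3, column 1; remove 5 from row 3 of P and reverse-bump: 5 enters row 2 and ejects 2; 2 enters row 1 and ejects 1. So w(5) = 1. P is now [[2, 3, 4], [5]].
Step i=4: Q has 4 at row 1, column 3; remove that cell from P, ejecting 4. So w(4) = 4. P is now [[2, 3], [5]].
Step i=3: Q has 3 at row 2, column 1; remove 5 from row 2 of P and reverse-bump: 5 enters row 1 and ejects 3. So w(3) = 3. P is now [[2, 5]].
Step i=2: Q has 2 at row 1, column 2; remove that cell from P, ejecting 5. So w(2) = 5. P is now [[2]].
Step i=1: Q has 1 at row 1, column 1; remove that cell from P, ejecting 2. So w(1) = 2. P is now [].

So w = 2 5 3 4 1.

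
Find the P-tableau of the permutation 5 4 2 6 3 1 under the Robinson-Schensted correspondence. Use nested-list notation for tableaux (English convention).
Insert 5: appended to row 1. P = [[5]].
Insert 4: 4 bumps 5 from row 1; 5 starts row 2. P = [[4], [5]].
Insert 2: 2 bumps 4 from row 1; 4 bumps 5 from row 2; 5 starts row 3. P = [[2], [4], [5]].
Insert 6: appended to row 1. P = [[2, 6], [4], [5]].
Insert 3: 3 bumps 6 from row 1; 6 appends to row 2. P = [[2, 3], [4, 6], [5]].
Insert 1: 1 bumps 2 from row 1; 2 bumps 4 from row 2; 4 bumps 5 from row 3; 5 starts row 4. P = [[1, 3], [2, 6], [4], [5]].

So P = [[1, 3], [2, 6], [4], [5]].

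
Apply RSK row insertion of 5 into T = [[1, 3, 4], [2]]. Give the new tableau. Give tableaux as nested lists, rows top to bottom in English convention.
5 is larger than every entry of row 1, so it is appended to row 1. The new tableau is [[1, 3, 4, 5], [2]].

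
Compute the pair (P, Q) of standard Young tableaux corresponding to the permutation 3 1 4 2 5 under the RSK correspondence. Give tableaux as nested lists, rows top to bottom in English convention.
P = [[1, 2, 5], [3, 4]], Q = [[1, 3, 5], [2, 4]]

Insert each entry of the permutation into P by Schensted row insertion, recording in Q the position of each new cell.

Insert 3: appended to row 1. P = [[3]].
Insert 1: 1 bumps 3 from row 1; 3 starts row 2. P = [[1], [3]].
Insert 4: appended to row 1. P = [[1, 4], [3]].
Insert 2: 2 bumps 4 from row 1; 4 appends to row 2. P = [[1, 2], [3, 4]].
Insert 5: appended to row 1. P = [[1, 2, 5], [3, 4]].

So P = [[1, 2, 5], [3, 4]], Q = [[1, 3, 5], [2, 4]].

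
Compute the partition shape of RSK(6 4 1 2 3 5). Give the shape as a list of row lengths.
[4, 1, 1]

RSK row insertion gives P = [[1, 2, 3, 5], [4], [6]], which has shape [4, 1, 1].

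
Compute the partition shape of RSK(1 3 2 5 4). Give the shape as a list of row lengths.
RSK row insertion gives P = [[1, 2, 4], [3, 5]], which has shape [3, 2].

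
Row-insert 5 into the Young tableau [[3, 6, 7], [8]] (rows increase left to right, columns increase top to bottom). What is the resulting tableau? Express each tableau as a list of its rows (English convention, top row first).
In row 1, 5 replaces 6 (the leftmost entry greater than 5); 6 is bumped to row 2. In row 2, 6 replaces 8 (the leftmost entry greater than 6); 8 is bumped to row 3. 8 starts a new row 3. The new tableau is [[3, 5, 7], [6], [8]].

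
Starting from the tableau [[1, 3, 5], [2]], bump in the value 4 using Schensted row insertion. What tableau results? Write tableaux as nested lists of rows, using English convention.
[[1, 3, 4], [2, 5]]

In row 1, 4 replaces 5 (the leftmost entry greater than 4); 5 is bumped to row 2. 5 is appended to row 2. The new tableau is [[1, 3, 4], [2, 5]].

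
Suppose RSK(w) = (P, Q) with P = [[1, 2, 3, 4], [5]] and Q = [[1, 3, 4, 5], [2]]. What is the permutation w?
5 1 2 3 4

Reverse the RSK construction: for i from n down to 1, find the cell of Q containing i, remove the entry at that cell from P, and reverse-bump it up through P; the value ejected from row 1 is w(i).

Step i=5: Q has 5 at row 1, column 4; remove that cell from P, ejecting 4. So w(5) = 4. P is now [[1, 2, 3], [5]].
Step i=4: Q has 4 at row 1, column 3; remove that cell from P, ejecting 3. So w(4) = 3. P is now [[1, 2], [5]].
Step i=3: Q has 3 at row 1, column 2; remove that cell from P, ejecting 2. So w(3) = 2. P is now [[1], [5]].
Step i=2: Q has 2 at row 2, column 1; remove 5 from row 2 of P and reverse-bump: 5 enters row 1 and ejects 1. So w(2) = 1. P is now [[5]].
Step i=1: Q has 1 at row 1, column 1; remove that cell from P, ejecting 5. So w(1) = 5. P is now [].

So w = 5 1 2 3 4.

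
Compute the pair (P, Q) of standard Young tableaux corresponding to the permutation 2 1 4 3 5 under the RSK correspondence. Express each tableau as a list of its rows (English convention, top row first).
P = [[1, 3, 5], [2, 4]], Q = [[1, 3, 5], [2, 4]]

Insert each entry of the permutation into P by Schensted row insertion, recording in Q the position of each new cell.

Insert 2: appended to row 1. P = [[2]], Q = [[1]].
Insert 1: 1 bumps 2 from row 1; 2 starts row 2. P = [[1], [2]], Q = [[1], [2]].
Insert 4: appended to row 1. P = [[1, 4], [2]], Q = [[1, 3], [2]].
Insert 3: 3 bumps 4 from row 1; 4 appends to row 2. P = [[1, 3], [2, 4]], Q = [[1, 3], [2, 4]].
Insert 5: appended to row 1. P = [[1, 3, 5], [2, 4]], Q = [[1, 3, 5], [2, 4]].

So P = [[1, 3, 5], [2, 4]], Q = [[1, 3, 5], [2, 4]].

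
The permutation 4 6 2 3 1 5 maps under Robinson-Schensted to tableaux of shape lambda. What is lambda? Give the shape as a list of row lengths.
[3, 2, 1]

Row-insert each entry into an empty tableau.

After inserting 4: P = [[4]].
After inserting 6: P = [[4, 6]].
After inserting 2: P = [[2, 6], [4]].
After inserting 3: P = [[2, 3], [4, 6]].
After inserting 1: P = [[1, 3], [2, 6], [4]].
After inserting 5: P = [[1, 3, 5], [2, 6], [4]].

The final insertion tableau P = [[1, 3, 5], [2, 6], [4]] has shape [3, 2, 1].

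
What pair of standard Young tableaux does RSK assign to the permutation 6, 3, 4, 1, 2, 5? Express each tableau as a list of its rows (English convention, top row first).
P = [[1, 2, 5], [3, 4], [6]], Q = [[1, 3, 6], [2, 5], [4]]

Insert each entry of the permutation into P by Schensted row insertion, recording in Q the position of each new cell.

Insert 6: appended to row 1. P = [[6]].
Insert 3: 3 bumps 6 from row 1; 6 starts row 2. P = [[3], [6]].
Insert 4: appended to row 1. P = [[3, 4], [6]].
Insert 1: 1 bumps 3 from row 1; 3 bumps 6 from row 2; 6 starts row 3. P = [[1, 4], [3], [6]].
Insert 2: 2 bumps 4 from row 1; 4 appends to row 2. P = [[1, 2], [3, 4], [6]].
Insert 5: appended to row 1. P = [[1, 2, 5], [3, 4], [6]].

So P = [[1, 2, 5], [3, 4], [6]], Q = [[1, 3, 6], [2, 5], [4]].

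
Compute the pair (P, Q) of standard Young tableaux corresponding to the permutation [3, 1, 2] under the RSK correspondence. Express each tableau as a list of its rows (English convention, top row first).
P = [[1, 2], [3]], Q = [[1, 3], [2]]

Insert each entry of the permutation into P by Schensted row insertion, recording in Q the position of each new cell.

Insert 3: appended to row 1. P = [[3]], Q = [[1]].
Insert 1: 1 bumps 3 from row 1; 3 starts row 2. P = [[1], [3]], Q = [[1], [2]].
Insert 2: appended to row 1. P = [[1, 2], [3]], Q = [[1, 3], [2]].

So P = [[1, 2], [3]], Q = [[1, 3], [2]].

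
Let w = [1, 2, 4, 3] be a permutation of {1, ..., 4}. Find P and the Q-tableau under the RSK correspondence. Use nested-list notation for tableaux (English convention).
Insert each entry of the permutation into P by Schensted row insertion, recording in Q the position of each new cell.

Insert 1: appended to row 1. P = [[1]].
Insert 2: appended to row 1. P = [[1, 2]].
Insert 4: appended to row 1. P = [[1, 2, 4]].
Insert 3: 3 bumps 4 from row 1; 4 starts row 2. P = [[1, 2, 3], [4]].

So P = [[1, 2, 3], [4]], Q = [[1, 2, 3], [4]].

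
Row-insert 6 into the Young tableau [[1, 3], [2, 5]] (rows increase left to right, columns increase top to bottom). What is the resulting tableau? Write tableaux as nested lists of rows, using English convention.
[[1, 3, 6], [2, 5]]

6 is larger than every entry of row 1, so it is appended to row 1. The new tableau is [[1, 3, 6], [2, 5]].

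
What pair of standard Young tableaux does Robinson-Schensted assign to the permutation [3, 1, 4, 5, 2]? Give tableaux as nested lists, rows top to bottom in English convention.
Insert each entry of the permutation into P by Schensted row insertion, recording in Q the position of each new cell.

Insert 3: appended to row 1. P = [[3]], Q = [[1]].
Insert 1: 1 bumps 3 from row 1; 3 starts row 2. P = [[1], [3]], Q = [[1], [2]].
Insert 4: appended to row 1. P = [[1, 4], [3]], Q = [[1, 3], [2]].
Insert 5: appended to row 1. P = [[1, 4, 5], [3]], Q = [[1, 3, 4], [2]].
Insert 2: 2 bumps 4 from row 1; 4 appends to row 2. P = [[1, 2, 5], [3, 4]], Q = [[1, 3, 4], [2, 5]].

So P = [[1, 2, 5], [3, 4]], Q = [[1, 3, 4], [2, 5]].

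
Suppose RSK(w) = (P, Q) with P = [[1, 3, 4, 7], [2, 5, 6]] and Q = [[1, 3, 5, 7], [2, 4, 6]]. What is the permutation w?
Reverse RSK: for i = n, n-1, ..., 1, locate i in Q, remove the corresponding corner cell from P, and reverse-bump its entry up through P; the value ejected from row 1 is w(i).

So w = 2 1 5 3 6 4 7.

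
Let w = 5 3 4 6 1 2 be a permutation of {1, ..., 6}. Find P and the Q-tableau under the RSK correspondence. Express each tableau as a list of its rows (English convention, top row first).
Insert each entry of the permutation into P by Schensted row insertion, recording in Q the position of each new cell.

Insert 5: appended to row 1. P = [[5]], Q = [[1]].
Insert 3: 3 bumps 5 from row 1; 5 starts row 2. P = [[3], [5]], Q = [[1], [2]].
Insert 4: appended to row 1. P = [[3, 4], [5]], Q = [[1, 3], [2]].
Insert 6: appended to row 1. P = [[3, 4, 6], [5]], Q = [[1, 3, 4], [2]].
Insert 1: 1 bumps 3 from row 1; 3 bumps 5 from row 2; 5 starts row 3. P = [[1, 4, 6], [3], [5]], Q = [[1, 3, 4], [2], [5]].
Insert 2: 2 bumps 4 from row 1; 4 appends to row 2. P = [[1, 2, 6], [3, 4], [5]], Q = [[1, 3, 4], [2, 6], [5]].

So P = [[1, 2, 6], [3, 4], [5]], Q = [[1, 3, 4], [2, 6], [5]].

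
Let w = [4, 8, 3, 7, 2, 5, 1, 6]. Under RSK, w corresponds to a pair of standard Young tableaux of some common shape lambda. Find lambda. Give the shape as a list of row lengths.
[3, 2, 2, 1]

RSK row insertion gives P = [[1, 5, 6], [2, 7], [3, 8], [4]], which has shape [3, 2, 2, 1].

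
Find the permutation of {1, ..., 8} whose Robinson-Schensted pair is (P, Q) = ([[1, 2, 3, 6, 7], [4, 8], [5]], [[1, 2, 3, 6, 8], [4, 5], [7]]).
Reverse RSK: for i = n, n-1, ..., 1, locate i in Q, remove the corresponding corner cell from P, and reverse-bump its entry up through P; the value ejected from row 1 is w(i).

So w = 1 5 8 2 4 6 3 7.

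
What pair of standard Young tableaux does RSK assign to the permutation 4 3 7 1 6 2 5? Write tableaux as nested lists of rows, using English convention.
Insert each entry of the permutation into P by Schensted row insertion, recording in Q the position of each new cell.

Insert 4: appended to row 1. P = [[4]].
Insert 3: 3 bumps 4 from row 1; 4 starts row 2. P = [[3], [4]].
Insert 7: appended to row 1. P = [[3, 7], [4]].
Insert 1: 1 bumps 3 from row 1; 3 bumps 4 from row 2; 4 starts row 3. P = [[1, 7], [3], [4]].
Insert 6: 6 bumps 7 from row 1; 7 appends to row 2. P = [[1, 6], [3, 7], [4]].
Insert 2: 2 bumps 6 from row 1; 6 bumps 7 from row 2; 7 appends to row 3. P = [[1, 2], [3, 6], [4, 7]].
Insert 5: appended to row 1. P = [[1, 2, 5], [3, 6], [4, 7]].

So P = [[1, 2, 5], [3, 6], [4, 7]], Q = [[1, 3, 7], [2, 5], [4, 6]].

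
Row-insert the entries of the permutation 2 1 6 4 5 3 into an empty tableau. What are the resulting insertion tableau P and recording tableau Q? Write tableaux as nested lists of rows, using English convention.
Insert each entry of the permutation into P by Schensted row insertion, recording in Q the position of each new cell.

After inserting 2: P = [[2]].
After inserting 1: P = [[1], [2]].
After inserting 6: P = [[1, 6], [2]].
After inserting 4: P = [[1, 4], [2, 6]].
After inserting 5: P = [[1, 4, 5], [2, 6]].
After inserting 3: P = [[1, 3, 5], [2, 4], [6]].

So P = [[1, 3, 5], [2, 4], [6]], Q = [[1, 3, 5], [2, 4], [6]].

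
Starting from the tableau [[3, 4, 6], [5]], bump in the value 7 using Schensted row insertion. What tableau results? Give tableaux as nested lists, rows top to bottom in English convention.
[[3, 4, 6, 7], [5]]

7 is larger than every entry of row 1, so it is appended to row 1. The new tableau is [[3, 4, 6, 7], [5]].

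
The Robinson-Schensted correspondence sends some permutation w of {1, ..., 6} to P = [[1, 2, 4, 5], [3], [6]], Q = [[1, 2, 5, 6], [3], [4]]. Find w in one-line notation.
1 6 3 2 4 5

Reverse the RSK construction: for i from n down to 1, find the cell of Q containing i, remove the entry at that cell from P, and reverse-bump it up through P; the value ejected from row 1 is w(i).

Step i=6: Q has 6 at row 1, column 4; remove that cell from P, ejecting 5. So w(6) = 5. P is now [[1, 2, 4], [3], [6]].
Step i=5: Q has 5 at row 1, column 3; remove that cell from P, ejecting 4. So w(5) = 4. P is now [[1, 2], [3], [6]].
Step i=4: Q has 4 at row 3, column 1; remove 6 from row 3 of P and reverse-bump: 6 enters row 2 and ejects 3; 3 enters row 1 and ejects 2. So w(4) = 2. P is now [[1, 3], [6]].
Step i=3: Q has 3 at row 2, column 1; remove 6 from row 2 of P and reverse-bump: 6 enters row 1 and ejects 3. So w(3) = 3. P is now [[1, 6]].
Step i=2: Q has 2 at row 1, column 2; remove that cell from P, ejecting 6. So w(2) = 6. P is now [[1]].
Step i=1: Q has 1 at row 1, column 1; remove that cell from P, ejecting 1. So w(1) = 1. P is now [].

So w = 1 6 3 2 4 5.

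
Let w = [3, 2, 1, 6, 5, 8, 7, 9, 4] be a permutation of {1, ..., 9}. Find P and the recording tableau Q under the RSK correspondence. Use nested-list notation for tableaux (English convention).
Insert each entry of the permutation into P by Schensted row insertion, recording in Q the position of each new cell.

After inserting 3: P = [[3]].
After inserting 2: P = [[2], [3]].
After inserting 1: P = [[1], [2], [3]].
After inserting 6: P = [[1, 6], [2], [3]].
After inserting 5: P = [[1, 5], [2, 6], [3]].
After inserting 8: P = [[1, 5, 8], [2, 6], [3]].
After inserting 7: P = [[1, 5, 7], [2, 6, 8], [3]].
After inserting 9: P = [[1, 5, 7, 9], [2, 6, 8], [3]].
After inserting 4: P = [[1, 4, 7, 9], [2, 5, 8], [3, 6]].

So P = [[1, 4, 7, 9], [2, 5, 8], [3, 6]], Q = [[1, 4, 6, 8], [2, 5, 7], [3, 9]].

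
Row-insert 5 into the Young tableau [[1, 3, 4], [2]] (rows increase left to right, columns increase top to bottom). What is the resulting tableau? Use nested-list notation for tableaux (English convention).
5 is larger than every entry of row 1, so it is appended to row 1. The new tableau is [[1, 3, 4, 5], [2]].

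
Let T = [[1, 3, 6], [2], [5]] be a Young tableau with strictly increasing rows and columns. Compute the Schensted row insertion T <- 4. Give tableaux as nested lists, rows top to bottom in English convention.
In row 1, 4 replaces 6 (the leftmost entry greater than 4); 6 is bumped to row 2. 6 is appended to row 2. The new tableau is [[1, 3, 4], [2, 6], [5]].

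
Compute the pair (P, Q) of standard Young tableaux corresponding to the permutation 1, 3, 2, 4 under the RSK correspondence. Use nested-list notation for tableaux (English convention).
P = [[1, 2, 4], [3]], Q = [[1, 2, 4], [3]]

Insert each entry of the permutation into P by Schensted row insertion, recording in Q the position of each new cell.

Insert 1: appended to row 1. P = [[1]].
Insert 3: appended to row 1. P = [[1, 3]].
Insert 2: 2 bumps 3 from row 1; 3 starts row 2. P = [[1, 2], [3]].
Insert 4: appended to row 1. P = [[1, 2, 4], [3]].

So P = [[1, 2, 4], [3]], Q = [[1, 2, 4], [3]].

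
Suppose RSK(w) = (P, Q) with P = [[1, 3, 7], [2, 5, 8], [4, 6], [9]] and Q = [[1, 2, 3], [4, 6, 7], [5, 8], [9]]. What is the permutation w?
Reverse the RSK construction: for i from n down to 1, find the cell of Q containing i, remove the entry at that cell from P, and reverse-bump it up through P; the value ejected from row 1 is w(i).

Step i=9: Q has 9 at row 4, column 1; remove 9 from row 4 of P and reverse-bump: 9 enters row 3 and ejects 6; 6 enters row 2 and ejects 5; 5 enters row 1 and ejects 3. So w(9) = 3. P is now [[1, 5, 7], [2, 6, 8], [4, 9]].
Step i=8: Q has 8 at row 3, column 2; remove 9 from row 3 of P and reverse-bump: 9 enters row 2 and ejects 8; 8 enters row 1 and ejects 7. So w(8) = 7. P is now [[1, 5, 8], [2, 6, 9], [4]].
Step i=7: Q has 7 at row 2, column 3; remove 9 from row 2 of P and reverse-bump: 9 enters row 1 and ejects 8. So w(7) = 8. P is now [[1, 5, 9], [2, 6], [4]].
Step i=6: Q has 6 at row 2, column 2; remove 6 from row 2 of P and reverse-bump: 6 enters row 1 and ejects 5. So w(6) = 5. P is now [[1, 6, 9], [2], [4]].
Step i=5: Q has 5 at row 3, column 1; remove 4 from row 3 of P and reverse-bump: 4 enters row 2 and ejects 2; 2 enters row 1 and ejects 1. So w(5) = 1. P is now [[2, 6, 9], [4]].
Step i=4: Q has 4 at row 2, column 1; remove 4 from row 2 of P and reverse-bump: 4 enters row 1 and ejects 2. So w(4) = 2. P is now [[4, 6, 9]].
Step i=3: Q has 3 at row 1, column 3; remove that cell from P, ejecting 9. So w(3) = 9. P is now [[4, 6]].
Step i=2: Q has 2 at row 1, column 2; remove that cell from P, ejecting 6. So w(2) = 6. P is now [[4]].
Step i=1: Q has 1 at row 1, column 1; remove that cell from P, ejecting 4. So w(1) = 4. P is now [].

So w = 4 6 9 2 1 5 8 7 3.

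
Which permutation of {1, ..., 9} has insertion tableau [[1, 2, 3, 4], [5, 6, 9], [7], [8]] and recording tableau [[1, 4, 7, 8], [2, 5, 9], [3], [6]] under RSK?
8 5 1 7 6 2 3 9 4

Reverse the RSK construction: for i from n down to 1, find the cell of Q containing i, remove the entry at that cell from P, and reverse-bump it up through P; the value ejected from row 1 is w(i).

Step i=9: Q has 9 at row 2, column 3; remove 9 from row 2 of P and reverse-bump: 9 enters row 1 and ejects 4. So w(9) = 4. P is now [[1, 2, 3, 9], [5, 6], [7], [8]].
Step i=8: Q has 8 at row 1, column 4; remove that cell from P, ejecting 9. So w(8) = 9. P is now [[1, 2, 3], [5, 6], [7], [8]].
Step i=7: Q has 7 at row 1, column 3; remove that cell from P, ejecting 3. So w(7) = 3. P is now [[1, 2], [5, 6], [7], [8]].
Step i=6: Q has 6 at row 4, column 1; remove 8 from row 4 of P and reverse-bump: 8 enters row 3 and ejects 7; 7 enters row 2 and ejects 6; 6 enters row 1 and ejects 2. So w(6) = 2. P is now [[1, 6], [5, 7], [8]].
Step i=5: Q has 5 at row 2, column 2; remove 7 from row 2 of P and reverse-bump: 7 enters row 1 and ejects 6. So w(5) = 6. P is now [[1, 7], [5], [8]].
Step i=4: Q has 4 at row 1, column 2; remove that cell from P, ejecting 7. So w(4) = 7. P is now [[1], [5], [8]].
Step i=3: Q has 3 at row 3, column 1; remove 8 from row 3 of P and reverse-bump: 8 enters row 2 and ejects 5; 5 enters row 1 and ejects 1. So w(3) = 1. P is now [[5], [8]].
Step i=2: Q has 2 at row 2, column 1; remove 8 from row 2 of P and reverse-bump: 8 enters row 1 and ejects 5. So w(2) = 5. P is now [[8]].
Step i=1: Q has 1 at row 1, column 1; remove that cell from P, ejecting 8. So w(1) = 8. P is now [].

So w = 8 5 1 7 6 2 3 9 4.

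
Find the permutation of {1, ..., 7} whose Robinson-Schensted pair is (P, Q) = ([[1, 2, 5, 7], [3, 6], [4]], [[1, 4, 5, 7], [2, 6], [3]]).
4 3 1 2 6 5 7

Reverse the RSK construction: for i from n down to 1, find the cell of Q containing i, remove the entry at that cell from P, and reverse-bump it up through P; the value ejected from row 1 is w(i).

Step i=7: Q has 7 at row 1, column 4; remove that cell from P, ejecting 7. So w(7) = 7. P is now [[1, 2, 5], [3, 6], [4]].
Step i=6: Q has 6 at row 2, column 2; remove 6 from row 2 of P and reverse-bump: 6 enters row 1 and ejects 5. So w(6) = 5. P is now [[1, 2, 6], [3], [4]].
Step i=5: Q has 5 at row 1, column 3; remove that cell from P, ejecting 6. So w(5) = 6. P is now [[1, 2], [3], [4]].
Step i=4: Q has 4 at row 1, column 2; remove that cell from P, ejecting 2. So w(4) = 2. P is now [[1], [3], [4]].
Step i=3: Q has 3 at row 3, column 1; remove 4 from row 3 of P and reverse-bump: 4 enters row 2 and ejects 3; 3 enters row 1 and ejects 1. So w(3) = 1. P is now [[3], [4]].
Step i=2: Q has 2 at row 2, column 1; remove 4 from row 2 of P and reverse-bump: 4 enters row 1 and ejects 3. So w(2) = 3. P is now [[4]].
Step i=1: Q has 1 at row 1, column 1; remove that cell from P, ejecting 4. So w(1) = 4. P is now [].

So w = 4 3 1 2 6 5 7.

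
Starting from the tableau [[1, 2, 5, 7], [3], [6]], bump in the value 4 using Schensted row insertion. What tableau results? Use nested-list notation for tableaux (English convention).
[[1, 2, 4, 7], [3, 5], [6]]

In row 1, 4 replaces 5 (the leftmost entry greater than 4); 5 is bumped to row 2. 5 is appended to row 2. The new tableau is [[1, 2, 4, 7], [3, 5], [6]].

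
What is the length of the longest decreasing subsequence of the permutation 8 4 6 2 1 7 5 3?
4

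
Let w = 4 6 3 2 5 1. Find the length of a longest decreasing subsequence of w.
4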